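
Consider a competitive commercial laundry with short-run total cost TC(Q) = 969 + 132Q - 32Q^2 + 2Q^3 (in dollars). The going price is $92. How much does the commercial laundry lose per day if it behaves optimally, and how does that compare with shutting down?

Profit = -$169 at Q = 10

AVC = 132 - 32Q + 2Q^2 has its minimum $4 at Q = 8; price $92 clears that bar, so the firm operates.
MC = 132 - 64Q + 6Q^2. Setting P = MC and taking the root on the rising branch gives Q* = 10.
TR = 92·10 = 920. TC = 969 + 120 = 1089. Profit = 920 − 1089 = -$169.
That loss of $169 beats the $969 the firm would lose by shutting down; producing recovers $800 of fixed cost.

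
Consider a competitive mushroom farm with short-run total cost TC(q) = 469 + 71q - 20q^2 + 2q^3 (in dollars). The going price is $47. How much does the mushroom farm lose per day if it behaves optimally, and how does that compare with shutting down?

AVC = 71 - 20q + 2q^2 has its minimum $21 at q = 5; price $47 clears that bar, so the firm operates.
With MC = 71 - 40q + 6q^2, P = MC on the upward-sloping part at q* = 6.
TR = 47·6 = 282. TC = 469 + 138 = 607. Profit = 282 − 607 = -$325.
That loss of $325 beats the $469 the firm would lose by shutting down; producing recovers $144 of fixed cost.

Profit = -$325 at q = 6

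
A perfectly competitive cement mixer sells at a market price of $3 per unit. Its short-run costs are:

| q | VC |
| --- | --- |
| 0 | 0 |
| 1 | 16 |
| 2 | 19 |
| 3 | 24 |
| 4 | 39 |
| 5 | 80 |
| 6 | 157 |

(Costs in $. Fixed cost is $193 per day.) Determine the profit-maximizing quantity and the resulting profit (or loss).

q = 0 (shut down); profit = -$193

Compute π = P·q − TC at each output: q=0: -193; q=1: -206; q=2: -206; q=3: -208; q=4: -220; q=5: -258; q=6: -332.
Profit is highest at q = 0. Equivalently, the lowest AVC in the table is 24/3 ≈ $8 at q = 3, and P = $3 falls below it — price never covers variable cost, so the firm shuts down and loses only its fixed cost.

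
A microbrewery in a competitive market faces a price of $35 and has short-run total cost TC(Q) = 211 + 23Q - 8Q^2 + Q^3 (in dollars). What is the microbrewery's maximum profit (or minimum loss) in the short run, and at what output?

AVC = 23 - 8Q + Q^2; min AVC = $7 at Q = 4. Since P = $35 ≥ min AVC, the firm produces.
With MC = 23 - 16Q + 3Q^2, P = MC on the upward-sloping part at Q* = 6.
TR = 35·6 = 210. TC = 211 + 66 = 277. Profit = 210 − 277 = -$67.
That loss of $67 beats the $211 the firm would lose by shutting down; producing recovers $144 of fixed cost.

Profit = -$67 at Q = 6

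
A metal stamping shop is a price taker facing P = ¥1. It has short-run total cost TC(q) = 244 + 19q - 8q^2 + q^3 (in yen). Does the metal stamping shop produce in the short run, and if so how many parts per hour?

Shut down

From TC, MC = TC'(q) = 19 - 16q + 3q^2 and AVC = VC/q = 19 - 8q + q^2.
AVC hits its minimum where MC = AVC, at q = 4, giving min AVC = 19 - 8·4 + 4^2 = ¥3.
With P < min AVC (¥1 < ¥3), every unit sold adds to the loss.
The firm minimizes its loss by shutting down and losing only its fixed cost of ¥244.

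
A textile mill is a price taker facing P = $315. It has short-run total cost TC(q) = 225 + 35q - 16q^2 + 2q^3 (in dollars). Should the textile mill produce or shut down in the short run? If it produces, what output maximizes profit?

Produce at q = 10

From TC, MC = TC'(q) = 35 - 32q + 6q^2 and AVC = VC/q = 35 - 16q + 2q^2.
AVC hits its minimum where MC = AVC, at q = 4, giving min AVC = 35 - 16·4 + 2·4^2 = $3.
Since P = $315 ≥ min AVC = $3, price covers variable cost and the firm should produce.
P = MC gives -280 - 32q + 6q^2 = 0, with roots -14/3 and 10. Take the larger (rising MC): q* = 10.
Check: AVC at q = 10 is $75 ≤ P, so revenue covers variable cost.
Profit = P·q − TC = 315·10 − 975 = $2175.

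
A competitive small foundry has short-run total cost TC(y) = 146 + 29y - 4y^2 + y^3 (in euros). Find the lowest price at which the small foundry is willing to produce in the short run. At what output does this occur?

€25 per unit, at y = 2

Short-run supply begins at min AVC. From VC = 29y - 4y^2 + y^3, AVC = 29 - 4y + y^2.
At the minimum of AVC, MC = AVC. MC = 29 - 8y + 3y^2; setting MC = AVC gives 2y^2 - 4y = 0, so y = 2. min AVC = 25.
For P < €25 the firm produces nothing.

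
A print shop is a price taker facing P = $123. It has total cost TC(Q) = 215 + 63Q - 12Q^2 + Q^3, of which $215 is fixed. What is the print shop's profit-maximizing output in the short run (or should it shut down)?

Produce at Q = 10

Variable cost is VC = 63Q - 12Q^2 + Q^3, so AVC = VC/Q = 63 - 12Q + Q^2 and MC = dTC/dQ = 63 - 24Q + 3Q^2.
AVC is minimized where dAVC/dQ = -12 + 2Q = 0, at Q = 6; min AVC = 63 - 12·6 + 6^2 = $27.
P = $123 exceeds min AVC = $27, so the firm stays open.
Set P = MC: 123 = 63 - 24Q + 3Q^2 → -60 - 24Q + 3Q^2 = 0. The roots are Q = -2 and Q = 10; the profit-maximizing output is on the rising part of MC, so Q* = 10.
Check: AVC at Q = 10 is $43 ≤ P, so revenue covers variable cost.
Profit = P·Q − TC = 123·10 − 645 = $585.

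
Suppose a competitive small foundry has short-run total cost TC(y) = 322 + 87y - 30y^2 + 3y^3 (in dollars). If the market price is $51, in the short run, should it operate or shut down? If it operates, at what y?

Produce at y = 6

From TC, MC = TC'(y) = 87 - 60y + 9y^2 and AVC = VC/y = 87 - 30y + 3y^2.
AVC is minimized where dAVC/dy = -30 + 6y = 0, at y = 5; min AVC = 87 - 30·5 + 3·5^2 = $12.
Since P = $51 ≥ min AVC = $12, price covers variable cost and the firm should produce.
P = MC gives 36 - 60y + 9y^2 = 0, with roots 2/3 and 6. Take the larger (rising MC): y* = 6.
Check: AVC at y = 6 is $15 ≤ P, so revenue covers variable cost.
Profit = P·y − TC = 51·6 − 412 = -$106, a loss, but smaller than the $322 fixed cost the firm would lose by shutting down.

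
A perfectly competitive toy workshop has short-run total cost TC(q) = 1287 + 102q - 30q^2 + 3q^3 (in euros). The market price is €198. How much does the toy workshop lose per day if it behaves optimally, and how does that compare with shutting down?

Profit = -€135 at q = 8

AVC = 102 - 30q + 3q^2 has its minimum €27 at q = 5; price €198 clears that bar, so the firm operates.
With MC = 102 - 60q + 9q^2, P = MC on the upward-sloping part at q* = 8.
TR = 198·8 = 1584. TC = 1287 + 432 = 1719. Profit = 1584 − 1719 = -€135.
Shutting down would mean losing the fixed cost of €1287, so operating at a loss of €135 is better by €1152.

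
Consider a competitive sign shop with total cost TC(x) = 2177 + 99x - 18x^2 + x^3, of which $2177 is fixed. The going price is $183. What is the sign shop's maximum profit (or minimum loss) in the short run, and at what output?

AVC = 99 - 18x + x^2 has its minimum $18 at x = 9; price $183 clears that bar, so the firm operates.
With MC = 99 - 36x + 3x^2, P = MC on the upward-sloping part at x* = 14.
TR = 183·14 = 2562. TC = 2177 + 602 = 2779. Profit = 2562 − 2779 = -$217.
That loss of $217 beats the $2177 the firm would lose by shutting down; producing recovers $1960 of fixed cost.

Profit = -$217 at x = 14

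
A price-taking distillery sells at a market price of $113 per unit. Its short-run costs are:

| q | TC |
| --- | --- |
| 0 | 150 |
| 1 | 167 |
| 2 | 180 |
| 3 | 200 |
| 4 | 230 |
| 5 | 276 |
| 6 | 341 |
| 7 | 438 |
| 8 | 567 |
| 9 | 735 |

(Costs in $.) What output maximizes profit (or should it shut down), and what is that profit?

Tabulate TR − TC: q=0: -150; q=1: -54; q=2: 46; q=3: 139; q=4: 222; q=5: 289; q=6: 337; q=7: 353; q=8: 337; q=9: 282.
Profit is maximized at q = 7. AVC there is 288/7 = $41.14 ≤ P, so producing beats shutting down (which would give -$150).

q = 7; profit = $353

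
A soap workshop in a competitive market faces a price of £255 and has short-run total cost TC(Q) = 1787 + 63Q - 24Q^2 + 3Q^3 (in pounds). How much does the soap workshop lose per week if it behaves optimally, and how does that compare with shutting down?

AVC = 63 - 24Q + 3Q^2 has its minimum £15 at Q = 4; price £255 clears that bar, so the firm operates.
MC = 63 - 48Q + 9Q^2. Setting P = MC and taking the root on the rising branch gives Q* = 8.
TR = 255·8 = 2040. TC = 1787 + 504 = 2291. Profit = 2040 − 2291 = -£251.
Shutting down would mean losing the fixed cost of £1787, so operating at a loss of £251 is better by £1536.

Profit = -£251 at Q = 8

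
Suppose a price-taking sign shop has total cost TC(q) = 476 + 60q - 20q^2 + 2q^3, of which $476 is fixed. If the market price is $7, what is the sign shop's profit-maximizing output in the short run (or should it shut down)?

Shut down

Variable cost is VC = 60q - 20q^2 + 2q^3, so AVC = VC/q = 60 - 20q + 2q^2 and MC = dTC/dq = 60 - 40q + 6q^2.
The AVC parabola has its vertex at q = 20/4 = 5, where AVC = 60 - 20·5 + 2·5^2 = $10.
Since P = $7 < min AVC = $10, price fails to cover variable cost at any output.
Best response: produce nothing and absorb the $476 fixed cost.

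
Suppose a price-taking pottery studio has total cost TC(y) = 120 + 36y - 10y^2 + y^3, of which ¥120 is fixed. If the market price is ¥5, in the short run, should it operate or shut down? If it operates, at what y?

Shut down

Variable cost is VC = 36y - 10y^2 + y^3, so AVC = VC/y = 36 - 10y + y^2 and MC = dTC/dy = 36 - 20y + 3y^2.
The AVC parabola has its vertex at y = 10/2 = 5, where AVC = 36 - 10·5 + 5^2 = ¥11.
Since P = ¥5 < min AVC = ¥11, price fails to cover variable cost at any output.
The firm minimizes its loss by shutting down and losing only its fixed cost of ¥120.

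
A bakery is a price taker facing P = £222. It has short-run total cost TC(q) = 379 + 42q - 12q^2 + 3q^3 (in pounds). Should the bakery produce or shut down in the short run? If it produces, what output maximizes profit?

Strip out fixed cost: VC = 42q - 12q^2 + 3q^3. Then AVC = 42 - 12q + 3q^2 and MC = 42 - 24q + 9q^2.
AVC hits its minimum where MC = AVC, at q = 2, giving min AVC = 42 - 12·2 + 3·2^2 = £30.
P = £222 exceeds min AVC = £30, so the firm stays open.
Solving P = MC: -180 - 24q + 9q^2 = 0 ⇒ q = -10/3 or 6. On the upward-sloping branch, q* = 6.
Check: AVC at q = 6 is £78 ≤ P, so revenue covers variable cost.
Profit = P·q − TC = 222·6 − 847 = £485.

Produce at q = 6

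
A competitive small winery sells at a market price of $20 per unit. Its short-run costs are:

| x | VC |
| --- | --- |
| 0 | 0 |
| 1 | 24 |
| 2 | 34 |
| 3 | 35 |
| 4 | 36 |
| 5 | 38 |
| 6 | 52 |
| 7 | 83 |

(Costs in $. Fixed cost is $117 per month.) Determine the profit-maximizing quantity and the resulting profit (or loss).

Profit at each row (π = 20x − TC): x=0: -117; x=1: -121; x=2: -111; x=3: -92; x=4: -73; x=5: -55; x=6: -49; x=7: -60.
Profit is maximized at x = 6. AVC there is 52/6 = $8.67 ≤ P, so producing beats shutting down (which would give -$117).

x = 6; profit = -$49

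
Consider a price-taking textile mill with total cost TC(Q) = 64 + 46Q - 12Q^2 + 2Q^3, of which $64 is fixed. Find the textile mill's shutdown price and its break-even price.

Shutdown price = min AVC. AVC = 46 - 12Q + 2Q^2, with vertex at Q = 3 and minimum $28.
ATC = 64/Q + 46 - 12Q + 2Q^2. Setting dATC/dQ = −64/Q^2 − 12 + 4Q = 0 gives Q = 4 (since 4·4^3 − 12·4^2 = 64).
min ATC = 64/4 + 46 − 12·4 + 2·4^2 = $46. That is the break-even price.
Between these two prices the firm operates at a loss; above $46 it earns a profit.

Shutdown price = $28; break-even price = $46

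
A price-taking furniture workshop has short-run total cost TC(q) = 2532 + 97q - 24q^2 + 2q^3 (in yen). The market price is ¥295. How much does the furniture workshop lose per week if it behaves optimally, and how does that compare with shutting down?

AVC = 97 - 24q + 2q^2; min AVC = ¥25 at q = 6. Since P = ¥295 ≥ min AVC, the firm produces.
MC = 97 - 48q + 6q^2. Setting P = MC and taking the root on the rising branch gives q* = 11.
TR = 295·11 = 3245. TC = 2532 + 825 = 3357. Profit = 3245 − 3357 = -¥112.
That loss of ¥112 beats the ¥2532 the firm would lose by shutting down; producing recovers ¥2420 of fixed cost.

Profit = -¥112 at q = 11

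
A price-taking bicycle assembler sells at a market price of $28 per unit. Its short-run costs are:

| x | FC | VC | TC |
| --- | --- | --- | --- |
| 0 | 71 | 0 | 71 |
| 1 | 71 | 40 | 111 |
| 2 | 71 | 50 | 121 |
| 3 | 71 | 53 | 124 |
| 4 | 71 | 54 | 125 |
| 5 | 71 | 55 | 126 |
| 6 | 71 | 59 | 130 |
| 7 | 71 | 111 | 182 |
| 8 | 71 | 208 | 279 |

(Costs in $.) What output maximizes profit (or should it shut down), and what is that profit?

Tabulate TR − TC: x=0: -71; x=1: -83; x=2: -65; x=3: -40; x=4: -13; x=5: 14; x=6: 38; x=7: 14; x=8: -55.
Profit is maximized at x = 6. AVC there is 59/6 = $9.83 ≤ P, so producing beats shutting down (which would give -$71).

x = 6; profit = $38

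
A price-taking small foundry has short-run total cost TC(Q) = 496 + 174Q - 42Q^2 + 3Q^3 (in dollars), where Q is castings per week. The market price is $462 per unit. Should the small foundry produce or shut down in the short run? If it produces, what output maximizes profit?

Variable cost is VC = 174Q - 42Q^2 + 3Q^3, so AVC = VC/Q = 174 - 42Q + 3Q^2 and MC = dTC/dQ = 174 - 84Q + 9Q^2.
AVC is minimized where dAVC/dQ = -42 + 6Q = 0, at Q = 7; min AVC = 174 - 42·7 + 3·7^2 = $27.
Because $462 ≥ $27, revenue can cover variable cost; the firm operates.
P = MC gives -288 - 84Q + 9Q^2 = 0, with roots -8/3 and 12. Take the larger (rising MC): Q* = 12.
Check: AVC at Q = 12 is $102 ≤ P, so revenue covers variable cost.
Profit = P·Q − TC = 462·12 − 1720 = $3824.

Produce at Q = 12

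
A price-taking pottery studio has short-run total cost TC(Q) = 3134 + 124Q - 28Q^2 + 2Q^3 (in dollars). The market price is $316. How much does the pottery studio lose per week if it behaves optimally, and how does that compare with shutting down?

AVC = 124 - 28Q + 2Q^2 has its minimum $26 at Q = 7; price $316 clears that bar, so the firm operates.
MC = 124 - 56Q + 6Q^2. Setting P = MC and taking the root on the rising branch gives Q* = 12.
TR = 316·12 = 3792. TC = 3134 + 912 = 4046. Profit = 3792 − 4046 = -$254.
That loss of $254 beats the $3134 the firm would lose by shutting down; producing recovers $2880 of fixed cost.

Profit = -$254 at Q = 12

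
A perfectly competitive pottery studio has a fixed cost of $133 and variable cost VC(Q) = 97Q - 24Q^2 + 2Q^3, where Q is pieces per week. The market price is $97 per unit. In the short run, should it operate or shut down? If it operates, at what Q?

Produce at Q = 8

Strip out fixed cost: VC = 97Q - 24Q^2 + 2Q^3. Then AVC = 97 - 24Q + 2Q^2 and MC = 97 - 48Q + 6Q^2.
The AVC parabola has its vertex at Q = 24/4 = 6, where AVC = 97 - 24·6 + 2·6^2 = $25.
P = $97 exceeds min AVC = $25, so the firm stays open.
Solving P = MC: -48Q + 6Q^2 = 0 ⇒ Q = 0 or 8. On the upward-sloping branch, Q* = 8.
Check: AVC at Q = 8 is $33 ≤ P, so revenue covers variable cost.
Profit = P·Q − TC = 97·8 − 397 = $379.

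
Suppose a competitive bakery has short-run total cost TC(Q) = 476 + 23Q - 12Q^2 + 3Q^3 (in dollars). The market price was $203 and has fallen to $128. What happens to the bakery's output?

AVC = 23 - 12Q + 3Q^2, minimized at Q = 2 where min AVC = $11. MC = 23 - 24Q + 9Q^2.
With P = $203 above the shutdown price, P = MC gives Q = 6.
At P = $128 ≥ min AVC, set P = MC: Q = 5. The firm stays open but cuts output.

Output falls from 6 to 5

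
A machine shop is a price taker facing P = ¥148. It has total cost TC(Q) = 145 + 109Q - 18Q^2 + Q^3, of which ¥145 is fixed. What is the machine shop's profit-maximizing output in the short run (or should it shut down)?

Variable cost is VC = 109Q - 18Q^2 + Q^3, so AVC = VC/Q = 109 - 18Q + Q^2 and MC = dTC/dQ = 109 - 36Q + 3Q^2.
AVC hits its minimum where MC = AVC, at Q = 9, giving min AVC = 109 - 18·9 + 9^2 = ¥28.
Since P = ¥148 ≥ min AVC = ¥28, price covers variable cost and the firm should produce.
Set P = MC: 148 = 109 - 36Q + 3Q^2 → -39 - 36Q + 3Q^2 = 0. The roots are Q = -1 and Q = 13; the profit-maximizing output is on the rising part of MC, so Q* = 13.
Check: AVC at Q = 13 is ¥44 ≤ P, so revenue covers variable cost.
Profit = P·Q − TC = 148·13 − 717 = ¥1207.

Produce at Q = 13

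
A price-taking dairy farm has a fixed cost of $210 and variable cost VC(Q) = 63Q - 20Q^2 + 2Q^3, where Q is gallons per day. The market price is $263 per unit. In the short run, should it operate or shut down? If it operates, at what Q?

Produce at Q = 10

From TC, MC = TC'(Q) = 63 - 40Q + 6Q^2 and AVC = VC/Q = 63 - 20Q + 2Q^2.
The AVC parabola has its vertex at Q = 20/4 = 5, where AVC = 63 - 20·5 + 2·5^2 = $13.
Because $263 ≥ $13, revenue can cover variable cost; the firm operates.
Set P = MC: 263 = 63 - 40Q + 6Q^2 → -200 - 40Q + 6Q^2 = 0. The roots are Q = -10/3 and Q = 10; the profit-maximizing output is on the rising part of MC, so Q* = 10.
Check: AVC at Q = 10 is $63 ≤ P, so revenue covers variable cost.
Profit = P·Q − TC = 263·10 − 840 = $1790.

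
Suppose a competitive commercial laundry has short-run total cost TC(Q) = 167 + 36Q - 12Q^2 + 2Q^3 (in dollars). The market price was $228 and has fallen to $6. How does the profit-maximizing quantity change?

Output falls from 8 to 0 (the firm shuts down)

AVC = 36 - 12Q + 2Q^2, minimized at Q = 3 where min AVC = $18. MC = 36 - 24Q + 6Q^2.
With P = $228 above the shutdown price, P = MC gives Q = 8.
At P = $6 < min AVC = $18, price no longer covers variable cost at any output, so the firm shuts down: Q = 0.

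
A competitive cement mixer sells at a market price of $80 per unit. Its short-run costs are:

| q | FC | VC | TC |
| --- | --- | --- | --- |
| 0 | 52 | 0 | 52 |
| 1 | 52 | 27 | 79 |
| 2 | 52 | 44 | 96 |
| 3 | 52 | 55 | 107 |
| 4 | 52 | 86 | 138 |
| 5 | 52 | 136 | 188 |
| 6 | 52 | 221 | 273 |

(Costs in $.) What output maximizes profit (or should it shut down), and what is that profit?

q = 5; profit = $212

Tabulate TR − TC: q=0: -52; q=1: 1; q=2: 64; q=3: 133; q=4: 182; q=5: 212; q=6: 207.
Profit is maximized at q = 5. AVC there is 136/5 = $27.20 ≤ P, so producing beats shutting down (which would give -$52).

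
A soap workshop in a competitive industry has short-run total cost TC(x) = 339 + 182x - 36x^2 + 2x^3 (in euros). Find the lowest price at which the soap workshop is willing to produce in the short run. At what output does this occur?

Short-run supply begins at min AVC. From VC = 182x - 36x^2 + 2x^3, AVC = 182 - 36x + 2x^2.
At the minimum of AVC, MC = AVC. MC = 182 - 72x + 6x^2; setting MC = AVC gives 4x^2 - 36x = 0, so x = 9. min AVC = 20.
For P < €20 the firm produces nothing.

€20 per unit, at x = 9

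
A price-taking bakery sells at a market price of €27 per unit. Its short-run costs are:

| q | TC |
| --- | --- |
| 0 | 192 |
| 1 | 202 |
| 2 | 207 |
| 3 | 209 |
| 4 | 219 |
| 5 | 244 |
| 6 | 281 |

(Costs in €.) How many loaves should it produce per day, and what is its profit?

Tabulate TR − TC: q=0: -192; q=1: -175; q=2: -153; q=3: -128; q=4: -111; q=5: -109; q=6: -119.
Profit is maximized at q = 5. AVC there is 52/5 = €10.40 ≤ P, so producing beats shutting down (which would give -€192).

q = 5; profit = -€109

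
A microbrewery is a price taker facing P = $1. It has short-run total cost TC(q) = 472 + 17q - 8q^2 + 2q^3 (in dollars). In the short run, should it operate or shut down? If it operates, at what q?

From TC, MC = TC'(q) = 17 - 16q + 6q^2 and AVC = VC/q = 17 - 8q + 2q^2.
AVC hits its minimum where MC = AVC, at q = 2, giving min AVC = 17 - 8·2 + 2·2^2 = $9.
With P < min AVC ($1 < $9), every unit sold adds to the loss.
Best response: produce nothing and absorb the $472 fixed cost.

Shut down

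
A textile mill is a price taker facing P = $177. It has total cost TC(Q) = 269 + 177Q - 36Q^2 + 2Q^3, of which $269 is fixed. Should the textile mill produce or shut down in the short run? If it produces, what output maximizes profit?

Variable cost is VC = 177Q - 36Q^2 + 2Q^3, so AVC = VC/Q = 177 - 36Q + 2Q^2 and MC = dTC/dQ = 177 - 72Q + 6Q^2.
AVC hits its minimum where MC = AVC, at Q = 9, giving min AVC = 177 - 36·9 + 2·9^2 = $15.
P = $177 exceeds min AVC = $15, so the firm stays open.
Set P = MC: 177 = 177 - 72Q + 6Q^2 → -72Q + 6Q^2 = 0. The roots are Q = 0 and Q = 12; the profit-maximizing output is on the rising part of MC, so Q* = 12.
Check: AVC at Q = 12 is $33 ≤ P, so revenue covers variable cost.
Profit = P·Q − TC = 177·12 − 665 = $1459.

Produce at Q = 12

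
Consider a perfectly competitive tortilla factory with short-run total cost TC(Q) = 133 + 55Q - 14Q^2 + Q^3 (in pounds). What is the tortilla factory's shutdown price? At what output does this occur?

The firm shuts down when price falls below the minimum of average variable cost. AVC = VC/Q = 55 - 14Q + Q^2.
dAVC/dQ = -14 + 2Q = 0 gives Q = 7. min AVC = 55 - 14·7 + 7^2 = 6.
So the shutdown price is £6.

£6 per unit, at Q = 7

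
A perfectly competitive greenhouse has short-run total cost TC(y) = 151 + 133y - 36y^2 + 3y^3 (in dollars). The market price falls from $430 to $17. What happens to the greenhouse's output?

MC = 133 - 72y + 9y^2; the shutdown threshold is min AVC = $25 (at y = 6).
With P = $430 above the shutdown price, P = MC gives y = 11.
At P = $17 < min AVC = $25, price no longer covers variable cost at any output, so the firm shuts down: y = 0.

Output falls from 11 to 0 (the firm shuts down)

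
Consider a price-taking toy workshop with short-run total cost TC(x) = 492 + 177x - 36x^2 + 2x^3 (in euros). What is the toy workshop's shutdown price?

The firm shuts down when price falls below the minimum of average variable cost. AVC = VC/x = 177 - 36x + 2x^2.
At the minimum of AVC, MC = AVC. MC = 177 - 72x + 6x^2; setting MC = AVC gives 4x^2 - 36x = 0, so x = 9. min AVC = 15.
For P < €15 the firm produces nothing.

€15 per unit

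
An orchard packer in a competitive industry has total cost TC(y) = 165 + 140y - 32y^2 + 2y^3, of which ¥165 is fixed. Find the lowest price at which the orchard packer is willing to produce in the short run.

¥12 per unit

The shutdown price is the minimum of AVC. VC = 140y - 32y^2 + 2y^3, so AVC = 140 - 32y + 2y^2.
dAVC/dy = -32 + 4y = 0 gives y = 8. min AVC = 140 - 32·8 + 2·8^2 = 12.
For P < ¥12 the firm produces nothing.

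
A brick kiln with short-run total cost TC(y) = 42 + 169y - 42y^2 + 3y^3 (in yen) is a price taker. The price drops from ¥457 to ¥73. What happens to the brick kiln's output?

AVC = 169 - 42y + 3y^2, minimized at y = 7 where min AVC = ¥22. MC = 169 - 84y + 9y^2.
With P = ¥457 above the shutdown price, P = MC gives y = 12.
At P = ¥73 ≥ min AVC, set P = MC: y = 8. The firm stays open but cuts output.

Output falls from 12 to 8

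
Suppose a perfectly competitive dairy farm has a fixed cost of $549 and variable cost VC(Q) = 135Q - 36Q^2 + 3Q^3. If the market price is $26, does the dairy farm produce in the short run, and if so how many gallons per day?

Strip out fixed cost: VC = 135Q - 36Q^2 + 3Q^3. Then AVC = 135 - 36Q + 3Q^2 and MC = 135 - 72Q + 9Q^2.
AVC is minimized where dAVC/dQ = -36 + 6Q = 0, at Q = 6; min AVC = 135 - 36·6 + 3·6^2 = $27.
P = $26 lies below min AVC = $27; no output level covers variable cost.
Best response: produce nothing and absorb the $549 fixed cost.

Shut down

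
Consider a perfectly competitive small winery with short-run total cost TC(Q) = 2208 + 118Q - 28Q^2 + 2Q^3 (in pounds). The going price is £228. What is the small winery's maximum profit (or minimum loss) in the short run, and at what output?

AVC = 118 - 28Q + 2Q^2 has its minimum £20 at Q = 7; price £228 clears that bar, so the firm operates.
MC = 118 - 56Q + 6Q^2. Setting P = MC and taking the root on the rising branch gives Q* = 11.
TR = 228·11 = 2508. TC = 2208 + 572 = 2780. Profit = 2508 − 2780 = -£272.
That loss of £272 beats the £2208 the firm would lose by shutting down; producing recovers £1936 of fixed cost.

Profit = -£272 at Q = 11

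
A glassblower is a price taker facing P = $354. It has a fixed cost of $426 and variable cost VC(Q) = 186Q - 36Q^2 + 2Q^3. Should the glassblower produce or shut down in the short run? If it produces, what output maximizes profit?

Produce at Q = 14

From TC, MC = TC'(Q) = 186 - 72Q + 6Q^2 and AVC = VC/Q = 186 - 36Q + 2Q^2.
AVC hits its minimum where MC = AVC, at Q = 9, giving min AVC = 186 - 36·9 + 2·9^2 = $24.
Because $354 ≥ $24, revenue can cover variable cost; the firm operates.
Set P = MC: 354 = 186 - 72Q + 6Q^2 → -168 - 72Q + 6Q^2 = 0. The roots are Q = -2 and Q = 14; the profit-maximizing output is on the rising part of MC, so Q* = 14.
Check: AVC at Q = 14 is $74 ≤ P, so revenue covers variable cost.
Profit = P·Q − TC = 354·14 − 1462 = $3494.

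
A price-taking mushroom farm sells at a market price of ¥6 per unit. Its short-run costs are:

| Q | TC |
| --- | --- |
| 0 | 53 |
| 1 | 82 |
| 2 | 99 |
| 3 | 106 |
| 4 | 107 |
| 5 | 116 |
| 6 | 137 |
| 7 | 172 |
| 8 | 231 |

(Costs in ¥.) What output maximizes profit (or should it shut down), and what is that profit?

Q = 0 (shut down); profit = -¥53

Compute π = P·Q − TC at each output: Q=0: -53; Q=1: -76; Q=2: -87; Q=3: -88; Q=4: -83; Q=5: -86; Q=6: -101; Q=7: -130; Q=8: -183.
Profit is highest at Q = 0. Equivalently, the lowest AVC in the table is 63/5 ≈ ¥12.60 at Q = 5, and P = ¥6 falls below it — price never covers variable cost, so the firm shuts down and loses only its fixed cost.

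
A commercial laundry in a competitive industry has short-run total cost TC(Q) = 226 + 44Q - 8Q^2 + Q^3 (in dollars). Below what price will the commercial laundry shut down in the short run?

$28 per unit

Short-run supply begins at min AVC. From VC = 44Q - 8Q^2 + Q^3, AVC = 44 - 8Q + Q^2.
dAVC/dQ = -8 + 2Q = 0 gives Q = 4. min AVC = 44 - 8·4 + 4^2 = 28.
So the shutdown price is $28.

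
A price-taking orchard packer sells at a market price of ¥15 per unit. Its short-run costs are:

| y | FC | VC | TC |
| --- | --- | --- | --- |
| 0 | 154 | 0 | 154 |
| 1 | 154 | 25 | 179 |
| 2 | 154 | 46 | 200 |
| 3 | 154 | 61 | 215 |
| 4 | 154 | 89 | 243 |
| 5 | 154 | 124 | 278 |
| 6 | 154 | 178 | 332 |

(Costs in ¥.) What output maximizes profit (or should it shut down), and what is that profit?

y = 0 (shut down); profit = -¥154

Compute π = P·y − TC at each output: y=0: -154; y=1: -164; y=2: -170; y=3: -170; y=4: -183; y=5: -203; y=6: -242.
Profit is highest at y = 0. Equivalently, the lowest AVC in the table is 61/3 ≈ ¥20.33 at y = 3, and P = ¥15 falls below it — price never covers variable cost, so the firm shuts down and loses only its fixed cost.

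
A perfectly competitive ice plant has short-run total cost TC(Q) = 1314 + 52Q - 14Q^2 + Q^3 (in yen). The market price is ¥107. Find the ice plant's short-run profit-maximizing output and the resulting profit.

AVC = 52 - 14Q + Q^2; min AVC = ¥3 at Q = 7. Since P = ¥107 ≥ min AVC, the firm produces.
With MC = 52 - 28Q + 3Q^2, P = MC on the upward-sloping part at Q* = 11.
TR = 107·11 = 1177. TC = 1314 + 209 = 1523. Profit = 1177 − 1523 = -¥346.
Shutting down would mean losing the fixed cost of ¥1314, so operating at a loss of ¥346 is better by ¥968.

Profit = -¥346 at Q = 11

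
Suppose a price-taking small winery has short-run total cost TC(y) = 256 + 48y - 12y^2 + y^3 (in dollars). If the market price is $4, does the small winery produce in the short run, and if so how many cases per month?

Variable cost is VC = 48y - 12y^2 + y^3, so AVC = VC/y = 48 - 12y + y^2 and MC = dTC/dy = 48 - 24y + 3y^2.
AVC is minimized where dAVC/dy = -12 + 2y = 0, at y = 6; min AVC = 48 - 12·6 + 6^2 = $12.
With P < min AVC ($4 < $12), every unit sold adds to the loss.
The firm minimizes its loss by shutting down and losing only its fixed cost of $256.

Shut down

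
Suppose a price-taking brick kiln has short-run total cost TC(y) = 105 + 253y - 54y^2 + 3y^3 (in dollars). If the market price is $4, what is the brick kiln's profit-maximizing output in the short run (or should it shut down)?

Shut down

Variable cost is VC = 253y - 54y^2 + 3y^3, so AVC = VC/y = 253 - 54y + 3y^2 and MC = dTC/dy = 253 - 108y + 9y^2.
AVC hits its minimum where MC = AVC, at y = 9, giving min AVC = 253 - 54·9 + 3·9^2 = $10.
P = $4 lies below min AVC = $10; no output level covers variable cost.
Best response: produce nothing and absorb the $105 fixed cost.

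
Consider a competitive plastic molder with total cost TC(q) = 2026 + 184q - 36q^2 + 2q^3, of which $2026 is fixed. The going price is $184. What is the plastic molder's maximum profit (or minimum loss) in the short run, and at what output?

Profit = -$298 at q = 12

AVC = 184 - 36q + 2q^2; min AVC = $22 at q = 9. Since P = $184 ≥ min AVC, the firm produces.
MC = 184 - 72q + 6q^2. Setting P = MC and taking the root on the rising branch gives q* = 12.
TR = 184·12 = 2208. TC = 2026 + 480 = 2506. Profit = 2208 − 2506 = -$298.
That loss of $298 beats the $2026 the firm would lose by shutting down; producing recovers $1728 of fixed cost.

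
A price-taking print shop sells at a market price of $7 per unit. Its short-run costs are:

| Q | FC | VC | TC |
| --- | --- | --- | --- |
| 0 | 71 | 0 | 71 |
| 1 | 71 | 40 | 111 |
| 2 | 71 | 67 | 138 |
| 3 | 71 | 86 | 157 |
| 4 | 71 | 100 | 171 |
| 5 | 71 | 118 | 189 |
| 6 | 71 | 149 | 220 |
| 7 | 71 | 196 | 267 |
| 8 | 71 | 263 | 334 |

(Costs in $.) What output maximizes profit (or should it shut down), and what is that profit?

Q = 0 (shut down); profit = -$71

Tabulate TR − TC: Q=0: -71; Q=1: -104; Q=2: -124; Q=3: -136; Q=4: -143; Q=5: -154; Q=6: -178; Q=7: -218; Q=8: -278.
Profit is highest at Q = 0. Equivalently, the lowest AVC in the table is 118/5 ≈ $23.60 at Q = 5, and P = $7 falls below it — price never covers variable cost, so the firm shuts down and loses only its fixed cost.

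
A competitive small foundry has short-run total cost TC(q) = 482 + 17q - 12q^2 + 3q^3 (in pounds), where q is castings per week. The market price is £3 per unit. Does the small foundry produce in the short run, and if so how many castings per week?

Shut down

From TC, MC = TC'(q) = 17 - 24q + 9q^2 and AVC = VC/q = 17 - 12q + 3q^2.
AVC hits its minimum where MC = AVC, at q = 2, giving min AVC = 17 - 12·2 + 3·2^2 = £5.
With P < min AVC (£3 < £5), every unit sold adds to the loss.
The firm minimizes its loss by shutting down and losing only its fixed cost of £482.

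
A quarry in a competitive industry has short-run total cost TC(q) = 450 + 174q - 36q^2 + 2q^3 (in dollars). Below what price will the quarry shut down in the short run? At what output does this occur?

$12 per unit, at q = 9

The firm shuts down when price falls below the minimum of average variable cost. AVC = VC/q = 174 - 36q + 2q^2.
At the minimum of AVC, MC = AVC. MC = 174 - 72q + 6q^2; setting MC = AVC gives 4q^2 - 36q = 0, so q = 9. min AVC = 12.
So the shutdown price is $12.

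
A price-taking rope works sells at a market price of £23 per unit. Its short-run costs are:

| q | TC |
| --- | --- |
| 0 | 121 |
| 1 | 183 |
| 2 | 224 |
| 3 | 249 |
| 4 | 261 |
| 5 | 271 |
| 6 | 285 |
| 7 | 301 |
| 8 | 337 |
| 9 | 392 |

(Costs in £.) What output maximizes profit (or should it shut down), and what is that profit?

q = 0 (shut down); profit = -£121

Compute π = P·q − TC at each output: q=0: -121; q=1: -160; q=2: -178; q=3: -180; q=4: -169; q=5: -156; q=6: -147; q=7: -140; q=8: -153; q=9: -185.
Profit is highest at q = 0. Equivalently, the lowest AVC in the table is 180/7 ≈ £25.71 at q = 7, and P = £23 falls below it — price never covers variable cost, so the firm shuts down and loses only its fixed cost.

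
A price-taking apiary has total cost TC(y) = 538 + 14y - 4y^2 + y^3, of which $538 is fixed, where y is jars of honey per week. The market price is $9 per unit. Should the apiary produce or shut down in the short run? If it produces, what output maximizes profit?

Shut down

Strip out fixed cost: VC = 14y - 4y^2 + y^3. Then AVC = 14 - 4y + y^2 and MC = 14 - 8y + 3y^2.
The AVC parabola has its vertex at y = 4/2 = 2, where AVC = 14 - 4·2 + 2^2 = $10.
With P < min AVC ($9 < $10), every unit sold adds to the loss.
Shutting down limits the loss to fixed cost, $538.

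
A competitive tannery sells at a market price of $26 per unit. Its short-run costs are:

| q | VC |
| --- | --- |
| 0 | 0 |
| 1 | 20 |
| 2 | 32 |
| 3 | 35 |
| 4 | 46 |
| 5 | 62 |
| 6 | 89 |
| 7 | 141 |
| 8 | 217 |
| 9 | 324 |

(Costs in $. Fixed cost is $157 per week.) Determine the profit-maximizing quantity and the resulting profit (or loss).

Tabulate TR − TC: q=0: -157; q=1: -151; q=2: -137; q=3: -114; q=4: -99; q=5: -89; q=6: -90; q=7: -116; q=8: -166; q=9: -247.
Profit is maximized at q = 5. AVC there is 62/5 = $12.40 ≤ P, so producing beats shutting down (which would give -$157).

q = 5; profit = -$89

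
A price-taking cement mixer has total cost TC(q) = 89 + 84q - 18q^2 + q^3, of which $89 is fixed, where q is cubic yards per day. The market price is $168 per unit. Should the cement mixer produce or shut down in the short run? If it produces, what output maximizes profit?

Produce at q = 14

Strip out fixed cost: VC = 84q - 18q^2 + q^3. Then AVC = 84 - 18q + q^2 and MC = 84 - 36q + 3q^2.
AVC is minimized where dAVC/dq = -18 + 2q = 0, at q = 9; min AVC = 84 - 18·9 + 9^2 = $3.
Because $168 ≥ $3, revenue can cover variable cost; the firm operates.
Solving P = MC: -84 - 36q + 3q^2 = 0 ⇒ q = -2 or 14. On the upward-sloping branch, q* = 14.
Check: AVC at q = 14 is $28 ≤ P, so revenue covers variable cost.
Profit = P·q − TC = 168·14 − 481 = $1871.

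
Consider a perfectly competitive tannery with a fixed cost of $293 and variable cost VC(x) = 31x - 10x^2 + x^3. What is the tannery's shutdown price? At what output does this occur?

$6 per unit, at x = 5

The shutdown price is the minimum of AVC. VC = 31x - 10x^2 + x^3, so AVC = 31 - 10x + x^2.
At the minimum of AVC, MC = AVC. MC = 31 - 20x + 3x^2; setting MC = AVC gives 2x^2 - 10x = 0, so x = 5. min AVC = 6.
The firm shuts down for any P below $6.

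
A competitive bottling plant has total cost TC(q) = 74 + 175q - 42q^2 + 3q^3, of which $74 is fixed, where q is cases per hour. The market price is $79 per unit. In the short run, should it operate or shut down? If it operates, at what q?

Produce at q = 8

Strip out fixed cost: VC = 175q - 42q^2 + 3q^3. Then AVC = 175 - 42q + 3q^2 and MC = 175 - 84q + 9q^2.
AVC is minimized where dAVC/dq = -42 + 6q = 0, at q = 7; min AVC = 175 - 42·7 + 3·7^2 = $28.
Because $79 ≥ $28, revenue can cover variable cost; the firm operates.
Solving P = MC: 96 - 84q + 9q^2 = 0 ⇒ q = 4/3 or 8. On the upward-sloping branch, q* = 8.
Check: AVC at q = 8 is $31 ≤ P, so revenue covers variable cost.
Profit = P·q − TC = 79·8 − 322 = $310.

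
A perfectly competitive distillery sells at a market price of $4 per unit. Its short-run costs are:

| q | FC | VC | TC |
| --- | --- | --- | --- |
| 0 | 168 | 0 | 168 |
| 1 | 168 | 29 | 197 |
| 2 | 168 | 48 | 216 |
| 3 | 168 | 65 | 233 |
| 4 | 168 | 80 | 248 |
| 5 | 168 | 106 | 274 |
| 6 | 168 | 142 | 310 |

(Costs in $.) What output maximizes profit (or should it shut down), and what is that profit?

q = 0 (shut down); profit = -$168

Profit at each row (π = 4q − TC): q=0: -168; q=1: -193; q=2: -208; q=3: -221; q=4: -232; q=5: -254; q=6: -286.
Profit is highest at q = 0. Equivalently, the lowest AVC in the table is 80/4 ≈ $20 at q = 4, and P = $4 falls below it — price never covers variable cost, so the firm shuts down and loses only its fixed cost.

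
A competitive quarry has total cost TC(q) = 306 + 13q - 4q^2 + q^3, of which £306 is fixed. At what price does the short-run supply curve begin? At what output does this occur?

Short-run supply begins at min AVC. From VC = 13q - 4q^2 + q^3, AVC = 13 - 4q + q^2.
At the minimum of AVC, MC = AVC. MC = 13 - 8q + 3q^2; setting MC = AVC gives 2q^2 - 4q = 0, so q = 2. min AVC = 9.
So the shutdown price is £9.

£9 per unit, at q = 2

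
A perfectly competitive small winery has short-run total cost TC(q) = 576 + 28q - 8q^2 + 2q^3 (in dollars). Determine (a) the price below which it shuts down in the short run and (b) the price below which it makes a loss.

Shutdown price = min AVC. AVC = 28 - 8q + 2q^2, with vertex at q = 2 and minimum $20.
ATC = 576/q + 28 - 8q + 2q^2. Setting dATC/dq = −576/q^2 − 8 + 4q = 0 gives q = 6 (since 4·6^3 − 8·6^2 = 576).
min ATC = 576/6 + 28 − 8·6 + 2·6^2 = $148. That is the break-even price.
Between these two prices the firm operates at a loss; above $148 it earns a profit.

Shutdown price = $20; break-even price = $148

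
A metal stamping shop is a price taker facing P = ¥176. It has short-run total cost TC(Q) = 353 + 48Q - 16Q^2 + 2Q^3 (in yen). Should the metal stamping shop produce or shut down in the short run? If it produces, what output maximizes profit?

From TC, MC = TC'(Q) = 48 - 32Q + 6Q^2 and AVC = VC/Q = 48 - 16Q + 2Q^2.
AVC is minimized where dAVC/dQ = -16 + 4Q = 0, at Q = 4; min AVC = 48 - 16·4 + 2·4^2 = ¥16.
Because ¥176 ≥ ¥16, revenue can cover variable cost; the firm operates.
P = MC gives -128 - 32Q + 6Q^2 = 0, with roots -8/3 and 8. Take the larger (rising MC): Q* = 8.
Check: AVC at Q = 8 is ¥48 ≤ P, so revenue covers variable cost.
Profit = P·Q − TC = 176·8 − 737 = ¥671.

Produce at Q = 8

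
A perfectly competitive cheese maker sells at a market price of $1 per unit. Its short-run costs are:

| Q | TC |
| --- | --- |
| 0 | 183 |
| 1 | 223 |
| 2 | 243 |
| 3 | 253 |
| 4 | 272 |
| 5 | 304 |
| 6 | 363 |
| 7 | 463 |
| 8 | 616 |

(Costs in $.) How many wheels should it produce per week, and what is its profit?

Q = 0 (shut down); profit = -$183

Tabulate TR − TC: Q=0: -183; Q=1: -222; Q=2: -241; Q=3: -250; Q=4: -268; Q=5: -299; Q=6: -357; Q=7: -456; Q=8: -608.
Profit is highest at Q = 0. Equivalently, the lowest AVC in the table is 89/4 ≈ $22.25 at Q = 4, and P = $1 falls below it — price never covers variable cost, so the firm shuts down and loses only its fixed cost.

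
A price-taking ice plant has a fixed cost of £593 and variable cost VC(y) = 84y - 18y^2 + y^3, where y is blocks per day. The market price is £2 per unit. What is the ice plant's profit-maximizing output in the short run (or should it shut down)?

From TC, MC = TC'(y) = 84 - 36y + 3y^2 and AVC = VC/y = 84 - 18y + y^2.
AVC is minimized where dAVC/dy = -18 + 2y = 0, at y = 9; min AVC = 84 - 18·9 + 9^2 = £3.
Since P = £2 < min AVC = £3, price fails to cover variable cost at any output.
Shutting down limits the loss to fixed cost, £593.

Shut down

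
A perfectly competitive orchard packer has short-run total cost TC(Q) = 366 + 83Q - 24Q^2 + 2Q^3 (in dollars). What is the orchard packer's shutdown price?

$11 per unit

The shutdown price is the minimum of AVC. VC = 83Q - 24Q^2 + 2Q^3, so AVC = 83 - 24Q + 2Q^2.
dAVC/dQ = -24 + 4Q = 0 gives Q = 6. min AVC = 83 - 24·6 + 2·6^2 = 11.
The firm shuts down for any P below $11.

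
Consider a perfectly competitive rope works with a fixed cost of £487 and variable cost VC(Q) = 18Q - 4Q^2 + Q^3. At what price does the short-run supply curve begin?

£14 per unit

The firm shuts down when price falls below the minimum of average variable cost. AVC = VC/Q = 18 - 4Q + Q^2.
dAVC/dQ = -4 + 2Q = 0 gives Q = 2. min AVC = 18 - 4·2 + 2^2 = 14.
So the shutdown price is £14.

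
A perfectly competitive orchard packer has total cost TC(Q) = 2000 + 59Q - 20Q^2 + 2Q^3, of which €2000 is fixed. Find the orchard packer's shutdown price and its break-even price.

AVC = 59 - 20Q + 2Q^2; minimized at Q = 5, giving min AVC = €9. That is the shutdown price.
ATC = 2000/Q + 59 - 20Q + 2Q^2. Setting dATC/dQ = −2000/Q^2 − 20 + 4Q = 0 gives Q = 10 (since 4·10^3 − 20·10^2 = 2000).
min ATC = 2000/10 + 59 − 20·10 + 2·10^2 = €259. That is the break-even price.
Between these two prices the firm operates at a loss; above €259 it earns a profit.

Shutdown price = €9; break-even price = €259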